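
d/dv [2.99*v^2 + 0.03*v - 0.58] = 5.98*v + 0.03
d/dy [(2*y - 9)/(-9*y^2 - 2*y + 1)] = 2*(9*y^2 - 81*y - 8)/(81*y^4 + 36*y^3 - 14*y^2 - 4*y + 1)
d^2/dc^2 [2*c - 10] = 0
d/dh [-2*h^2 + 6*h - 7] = 6 - 4*h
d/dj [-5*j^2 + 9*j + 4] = 9 - 10*j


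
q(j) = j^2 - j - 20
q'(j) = 2*j - 1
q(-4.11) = 1.00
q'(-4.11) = -9.22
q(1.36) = -19.51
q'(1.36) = 1.72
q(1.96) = -18.12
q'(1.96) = 2.92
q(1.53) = -19.19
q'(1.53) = 2.06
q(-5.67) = 17.82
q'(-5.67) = -12.34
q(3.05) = -13.75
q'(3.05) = 5.10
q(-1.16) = -17.49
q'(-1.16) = -3.32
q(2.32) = -16.94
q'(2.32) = 3.64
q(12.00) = 112.00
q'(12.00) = 23.00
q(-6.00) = 22.00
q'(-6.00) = -13.00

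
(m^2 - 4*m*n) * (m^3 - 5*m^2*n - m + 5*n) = m^5 - 9*m^4*n + 20*m^3*n^2 - m^3 + 9*m^2*n - 20*m*n^2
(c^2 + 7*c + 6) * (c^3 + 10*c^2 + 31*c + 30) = c^5 + 17*c^4 + 107*c^3 + 307*c^2 + 396*c + 180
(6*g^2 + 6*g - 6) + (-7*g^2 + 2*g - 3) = -g^2 + 8*g - 9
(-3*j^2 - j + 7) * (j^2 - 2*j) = -3*j^4 + 5*j^3 + 9*j^2 - 14*j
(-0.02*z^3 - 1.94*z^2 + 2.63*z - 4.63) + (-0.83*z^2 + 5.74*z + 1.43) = -0.02*z^3 - 2.77*z^2 + 8.37*z - 3.2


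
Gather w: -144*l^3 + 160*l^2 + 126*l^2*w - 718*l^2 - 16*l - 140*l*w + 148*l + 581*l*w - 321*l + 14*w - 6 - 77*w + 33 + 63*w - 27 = -144*l^3 - 558*l^2 - 189*l + w*(126*l^2 + 441*l)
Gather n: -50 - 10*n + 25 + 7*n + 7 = -3*n - 18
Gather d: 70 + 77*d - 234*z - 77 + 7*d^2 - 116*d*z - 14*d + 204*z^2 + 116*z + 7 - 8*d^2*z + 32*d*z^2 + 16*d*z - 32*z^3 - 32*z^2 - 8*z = d^2*(7 - 8*z) + d*(32*z^2 - 100*z + 63) - 32*z^3 + 172*z^2 - 126*z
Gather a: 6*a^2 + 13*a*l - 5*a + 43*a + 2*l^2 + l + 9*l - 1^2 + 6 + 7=6*a^2 + a*(13*l + 38) + 2*l^2 + 10*l + 12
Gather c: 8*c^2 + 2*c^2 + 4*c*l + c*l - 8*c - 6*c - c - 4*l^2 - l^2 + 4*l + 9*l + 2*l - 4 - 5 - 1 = 10*c^2 + c*(5*l - 15) - 5*l^2 + 15*l - 10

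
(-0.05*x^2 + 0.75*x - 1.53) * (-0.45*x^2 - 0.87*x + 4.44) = 0.0225*x^4 - 0.294*x^3 - 0.186*x^2 + 4.6611*x - 6.7932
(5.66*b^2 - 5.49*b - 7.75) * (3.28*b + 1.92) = 18.5648*b^3 - 7.14*b^2 - 35.9608*b - 14.88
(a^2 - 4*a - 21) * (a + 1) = a^3 - 3*a^2 - 25*a - 21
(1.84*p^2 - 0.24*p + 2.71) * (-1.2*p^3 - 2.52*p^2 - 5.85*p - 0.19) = -2.208*p^5 - 4.3488*p^4 - 13.4112*p^3 - 5.7748*p^2 - 15.8079*p - 0.5149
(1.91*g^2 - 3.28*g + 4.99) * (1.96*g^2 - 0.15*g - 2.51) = 3.7436*g^4 - 6.7153*g^3 + 5.4783*g^2 + 7.4843*g - 12.5249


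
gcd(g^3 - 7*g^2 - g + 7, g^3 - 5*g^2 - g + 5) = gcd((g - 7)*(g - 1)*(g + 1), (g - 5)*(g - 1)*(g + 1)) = g^2 - 1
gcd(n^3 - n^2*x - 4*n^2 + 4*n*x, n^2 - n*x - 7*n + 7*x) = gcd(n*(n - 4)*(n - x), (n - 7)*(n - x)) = -n + x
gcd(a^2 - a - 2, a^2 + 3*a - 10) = a - 2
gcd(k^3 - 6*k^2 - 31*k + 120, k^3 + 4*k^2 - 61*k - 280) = k^2 - 3*k - 40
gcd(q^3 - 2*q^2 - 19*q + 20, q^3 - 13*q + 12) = q^2 + 3*q - 4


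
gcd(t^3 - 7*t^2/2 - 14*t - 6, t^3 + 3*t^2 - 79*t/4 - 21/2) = t + 1/2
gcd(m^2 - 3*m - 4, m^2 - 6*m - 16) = 1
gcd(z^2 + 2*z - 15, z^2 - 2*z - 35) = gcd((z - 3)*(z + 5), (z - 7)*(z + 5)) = z + 5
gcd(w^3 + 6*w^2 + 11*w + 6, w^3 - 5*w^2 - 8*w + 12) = w + 2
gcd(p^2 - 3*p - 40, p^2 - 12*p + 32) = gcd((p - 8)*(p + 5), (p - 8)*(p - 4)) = p - 8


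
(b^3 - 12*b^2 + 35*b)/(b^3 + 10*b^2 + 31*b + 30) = b*(b^2 - 12*b + 35)/(b^3 + 10*b^2 + 31*b + 30)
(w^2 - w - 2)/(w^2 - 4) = (w + 1)/(w + 2)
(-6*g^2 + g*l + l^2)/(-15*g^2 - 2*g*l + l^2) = (2*g - l)/(5*g - l)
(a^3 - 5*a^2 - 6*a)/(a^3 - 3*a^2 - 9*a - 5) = a*(a - 6)/(a^2 - 4*a - 5)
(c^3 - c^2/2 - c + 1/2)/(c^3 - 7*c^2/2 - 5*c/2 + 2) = (c - 1)/(c - 4)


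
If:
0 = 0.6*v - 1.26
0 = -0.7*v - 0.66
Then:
No Solution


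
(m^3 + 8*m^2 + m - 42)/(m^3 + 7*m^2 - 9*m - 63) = (m - 2)/(m - 3)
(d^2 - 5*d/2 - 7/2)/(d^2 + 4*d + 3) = (d - 7/2)/(d + 3)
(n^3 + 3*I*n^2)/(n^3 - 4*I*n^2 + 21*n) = n/(n - 7*I)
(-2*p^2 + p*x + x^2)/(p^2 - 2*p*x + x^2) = (2*p + x)/(-p + x)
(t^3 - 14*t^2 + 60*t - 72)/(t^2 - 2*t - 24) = (t^2 - 8*t + 12)/(t + 4)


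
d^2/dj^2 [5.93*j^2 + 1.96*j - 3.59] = 11.8600000000000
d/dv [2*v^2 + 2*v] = 4*v + 2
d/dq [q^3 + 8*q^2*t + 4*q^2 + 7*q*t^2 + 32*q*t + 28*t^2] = 3*q^2 + 16*q*t + 8*q + 7*t^2 + 32*t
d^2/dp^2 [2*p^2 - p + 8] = 4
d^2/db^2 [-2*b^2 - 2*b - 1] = -4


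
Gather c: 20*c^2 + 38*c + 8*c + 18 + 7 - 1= 20*c^2 + 46*c + 24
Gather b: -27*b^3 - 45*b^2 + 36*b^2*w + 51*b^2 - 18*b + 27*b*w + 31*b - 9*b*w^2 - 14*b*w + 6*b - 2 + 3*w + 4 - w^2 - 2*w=-27*b^3 + b^2*(36*w + 6) + b*(-9*w^2 + 13*w + 19) - w^2 + w + 2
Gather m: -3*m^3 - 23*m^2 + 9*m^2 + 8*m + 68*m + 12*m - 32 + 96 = -3*m^3 - 14*m^2 + 88*m + 64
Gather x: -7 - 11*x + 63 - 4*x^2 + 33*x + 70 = -4*x^2 + 22*x + 126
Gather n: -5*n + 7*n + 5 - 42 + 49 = 2*n + 12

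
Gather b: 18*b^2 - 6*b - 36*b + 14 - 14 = 18*b^2 - 42*b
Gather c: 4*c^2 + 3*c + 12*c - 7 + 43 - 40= 4*c^2 + 15*c - 4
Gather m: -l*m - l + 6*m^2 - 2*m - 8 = -l + 6*m^2 + m*(-l - 2) - 8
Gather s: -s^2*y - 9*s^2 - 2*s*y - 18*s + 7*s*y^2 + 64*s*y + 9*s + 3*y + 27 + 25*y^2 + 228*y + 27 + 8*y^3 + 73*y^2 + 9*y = s^2*(-y - 9) + s*(7*y^2 + 62*y - 9) + 8*y^3 + 98*y^2 + 240*y + 54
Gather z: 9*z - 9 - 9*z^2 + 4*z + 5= -9*z^2 + 13*z - 4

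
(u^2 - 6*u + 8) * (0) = 0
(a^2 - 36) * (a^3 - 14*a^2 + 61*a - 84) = a^5 - 14*a^4 + 25*a^3 + 420*a^2 - 2196*a + 3024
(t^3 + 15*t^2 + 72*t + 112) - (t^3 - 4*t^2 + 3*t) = 19*t^2 + 69*t + 112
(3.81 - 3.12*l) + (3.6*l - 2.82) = 0.48*l + 0.99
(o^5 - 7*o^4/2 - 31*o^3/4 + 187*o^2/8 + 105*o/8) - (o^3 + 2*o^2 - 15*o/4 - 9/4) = o^5 - 7*o^4/2 - 35*o^3/4 + 171*o^2/8 + 135*o/8 + 9/4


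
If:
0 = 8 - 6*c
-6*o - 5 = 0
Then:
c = 4/3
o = -5/6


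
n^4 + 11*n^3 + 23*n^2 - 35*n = n*(n - 1)*(n + 5)*(n + 7)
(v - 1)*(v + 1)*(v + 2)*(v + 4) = v^4 + 6*v^3 + 7*v^2 - 6*v - 8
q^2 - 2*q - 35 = (q - 7)*(q + 5)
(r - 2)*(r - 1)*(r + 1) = r^3 - 2*r^2 - r + 2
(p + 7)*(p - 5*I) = p^2 + 7*p - 5*I*p - 35*I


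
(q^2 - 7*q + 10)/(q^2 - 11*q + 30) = (q - 2)/(q - 6)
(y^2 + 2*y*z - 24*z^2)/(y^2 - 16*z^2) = (y + 6*z)/(y + 4*z)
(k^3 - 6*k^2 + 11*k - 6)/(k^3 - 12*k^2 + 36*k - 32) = (k^2 - 4*k + 3)/(k^2 - 10*k + 16)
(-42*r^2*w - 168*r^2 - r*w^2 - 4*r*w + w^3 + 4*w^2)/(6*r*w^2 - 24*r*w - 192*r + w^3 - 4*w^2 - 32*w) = (-7*r + w)/(w - 8)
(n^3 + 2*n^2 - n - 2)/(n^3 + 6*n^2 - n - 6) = (n + 2)/(n + 6)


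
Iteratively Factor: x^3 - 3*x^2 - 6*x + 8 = (x + 2)*(x^2 - 5*x + 4) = (x - 4)*(x + 2)*(x - 1)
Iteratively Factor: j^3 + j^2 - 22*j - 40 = (j - 5)*(j^2 + 6*j + 8) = (j - 5)*(j + 4)*(j + 2)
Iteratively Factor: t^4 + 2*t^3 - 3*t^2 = (t)*(t^3 + 2*t^2 - 3*t) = t^2*(t^2 + 2*t - 3) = t^2*(t - 1)*(t + 3)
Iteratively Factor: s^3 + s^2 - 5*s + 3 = (s + 3)*(s^2 - 2*s + 1) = (s - 1)*(s + 3)*(s - 1)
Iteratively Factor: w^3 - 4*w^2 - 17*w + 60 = (w + 4)*(w^2 - 8*w + 15) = (w - 3)*(w + 4)*(w - 5)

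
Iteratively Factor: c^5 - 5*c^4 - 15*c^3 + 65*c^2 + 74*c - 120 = (c - 1)*(c^4 - 4*c^3 - 19*c^2 + 46*c + 120) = (c - 1)*(c + 3)*(c^3 - 7*c^2 + 2*c + 40) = (c - 4)*(c - 1)*(c + 3)*(c^2 - 3*c - 10) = (c - 5)*(c - 4)*(c - 1)*(c + 3)*(c + 2)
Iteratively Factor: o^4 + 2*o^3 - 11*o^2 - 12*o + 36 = (o - 2)*(o^3 + 4*o^2 - 3*o - 18) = (o - 2)*(o + 3)*(o^2 + o - 6) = (o - 2)^2*(o + 3)*(o + 3)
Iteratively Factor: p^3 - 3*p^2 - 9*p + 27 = (p + 3)*(p^2 - 6*p + 9) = (p - 3)*(p + 3)*(p - 3)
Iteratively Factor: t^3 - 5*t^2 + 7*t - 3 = (t - 1)*(t^2 - 4*t + 3) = (t - 3)*(t - 1)*(t - 1)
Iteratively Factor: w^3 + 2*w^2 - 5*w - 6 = (w - 2)*(w^2 + 4*w + 3) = (w - 2)*(w + 1)*(w + 3)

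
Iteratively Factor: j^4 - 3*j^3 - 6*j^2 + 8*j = (j - 1)*(j^3 - 2*j^2 - 8*j) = j*(j - 1)*(j^2 - 2*j - 8) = j*(j - 4)*(j - 1)*(j + 2)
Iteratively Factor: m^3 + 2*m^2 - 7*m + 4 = (m + 4)*(m^2 - 2*m + 1) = (m - 1)*(m + 4)*(m - 1)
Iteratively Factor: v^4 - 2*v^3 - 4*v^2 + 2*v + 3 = (v + 1)*(v^3 - 3*v^2 - v + 3) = (v + 1)^2*(v^2 - 4*v + 3) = (v - 1)*(v + 1)^2*(v - 3)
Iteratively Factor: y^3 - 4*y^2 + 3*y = (y - 3)*(y^2 - y) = y*(y - 3)*(y - 1)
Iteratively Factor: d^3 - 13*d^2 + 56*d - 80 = (d - 4)*(d^2 - 9*d + 20) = (d - 4)^2*(d - 5)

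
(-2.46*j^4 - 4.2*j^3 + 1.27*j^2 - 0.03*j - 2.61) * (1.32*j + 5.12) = -3.2472*j^5 - 18.1392*j^4 - 19.8276*j^3 + 6.4628*j^2 - 3.5988*j - 13.3632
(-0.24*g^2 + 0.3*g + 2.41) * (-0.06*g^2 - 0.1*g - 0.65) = 0.0144*g^4 + 0.006*g^3 - 0.0186*g^2 - 0.436*g - 1.5665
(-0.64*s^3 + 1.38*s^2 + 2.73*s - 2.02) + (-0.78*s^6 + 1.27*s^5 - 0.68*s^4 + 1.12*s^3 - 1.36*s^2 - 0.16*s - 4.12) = -0.78*s^6 + 1.27*s^5 - 0.68*s^4 + 0.48*s^3 + 0.0199999999999998*s^2 + 2.57*s - 6.14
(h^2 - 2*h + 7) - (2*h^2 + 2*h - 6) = -h^2 - 4*h + 13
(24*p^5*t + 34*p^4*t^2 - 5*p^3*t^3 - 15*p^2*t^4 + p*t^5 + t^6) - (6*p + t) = 24*p^5*t + 34*p^4*t^2 - 5*p^3*t^3 - 15*p^2*t^4 + p*t^5 - 6*p + t^6 - t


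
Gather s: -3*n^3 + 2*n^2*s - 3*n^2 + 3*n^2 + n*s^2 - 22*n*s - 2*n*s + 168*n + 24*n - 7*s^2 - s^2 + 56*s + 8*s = -3*n^3 + 192*n + s^2*(n - 8) + s*(2*n^2 - 24*n + 64)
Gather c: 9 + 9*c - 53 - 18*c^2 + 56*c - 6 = -18*c^2 + 65*c - 50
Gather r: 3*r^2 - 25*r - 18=3*r^2 - 25*r - 18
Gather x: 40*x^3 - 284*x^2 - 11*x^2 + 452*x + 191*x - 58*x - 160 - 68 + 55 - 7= 40*x^3 - 295*x^2 + 585*x - 180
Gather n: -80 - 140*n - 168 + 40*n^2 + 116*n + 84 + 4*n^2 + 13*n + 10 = 44*n^2 - 11*n - 154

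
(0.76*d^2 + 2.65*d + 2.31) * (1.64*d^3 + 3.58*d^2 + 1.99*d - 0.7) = 1.2464*d^5 + 7.0668*d^4 + 14.7878*d^3 + 13.0113*d^2 + 2.7419*d - 1.617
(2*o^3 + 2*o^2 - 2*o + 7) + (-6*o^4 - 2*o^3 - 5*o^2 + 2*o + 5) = -6*o^4 - 3*o^2 + 12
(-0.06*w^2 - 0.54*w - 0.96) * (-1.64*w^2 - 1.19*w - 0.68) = 0.0984*w^4 + 0.957*w^3 + 2.2578*w^2 + 1.5096*w + 0.6528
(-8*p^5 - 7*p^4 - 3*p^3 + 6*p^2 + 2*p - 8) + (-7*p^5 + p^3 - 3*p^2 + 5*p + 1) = -15*p^5 - 7*p^4 - 2*p^3 + 3*p^2 + 7*p - 7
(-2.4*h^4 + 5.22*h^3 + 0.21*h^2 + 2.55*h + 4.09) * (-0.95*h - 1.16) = 2.28*h^5 - 2.175*h^4 - 6.2547*h^3 - 2.6661*h^2 - 6.8435*h - 4.7444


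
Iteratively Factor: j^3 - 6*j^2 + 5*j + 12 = (j - 4)*(j^2 - 2*j - 3) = (j - 4)*(j + 1)*(j - 3)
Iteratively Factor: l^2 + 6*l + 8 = (l + 2)*(l + 4)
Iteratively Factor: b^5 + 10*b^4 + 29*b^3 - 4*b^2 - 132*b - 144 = (b + 4)*(b^4 + 6*b^3 + 5*b^2 - 24*b - 36) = (b + 3)*(b + 4)*(b^3 + 3*b^2 - 4*b - 12) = (b - 2)*(b + 3)*(b + 4)*(b^2 + 5*b + 6) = (b - 2)*(b + 2)*(b + 3)*(b + 4)*(b + 3)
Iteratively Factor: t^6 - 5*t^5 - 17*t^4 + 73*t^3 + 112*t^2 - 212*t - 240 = (t + 2)*(t^5 - 7*t^4 - 3*t^3 + 79*t^2 - 46*t - 120) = (t - 4)*(t + 2)*(t^4 - 3*t^3 - 15*t^2 + 19*t + 30) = (t - 4)*(t + 2)*(t + 3)*(t^3 - 6*t^2 + 3*t + 10) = (t - 5)*(t - 4)*(t + 2)*(t + 3)*(t^2 - t - 2) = (t - 5)*(t - 4)*(t - 2)*(t + 2)*(t + 3)*(t + 1)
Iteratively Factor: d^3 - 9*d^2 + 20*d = (d - 4)*(d^2 - 5*d) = (d - 5)*(d - 4)*(d)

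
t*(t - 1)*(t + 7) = t^3 + 6*t^2 - 7*t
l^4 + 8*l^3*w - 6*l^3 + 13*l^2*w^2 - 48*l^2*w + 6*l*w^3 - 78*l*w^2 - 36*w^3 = (l - 6)*(l + w)^2*(l + 6*w)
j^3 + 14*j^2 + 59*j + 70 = (j + 2)*(j + 5)*(j + 7)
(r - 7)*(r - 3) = r^2 - 10*r + 21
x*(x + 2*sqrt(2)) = x^2 + 2*sqrt(2)*x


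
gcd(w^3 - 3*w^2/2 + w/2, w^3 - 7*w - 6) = 1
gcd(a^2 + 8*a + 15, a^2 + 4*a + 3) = a + 3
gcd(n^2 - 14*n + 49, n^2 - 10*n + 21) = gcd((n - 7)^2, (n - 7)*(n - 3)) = n - 7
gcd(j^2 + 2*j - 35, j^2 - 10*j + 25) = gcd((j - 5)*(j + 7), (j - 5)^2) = j - 5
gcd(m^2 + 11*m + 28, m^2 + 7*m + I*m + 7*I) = m + 7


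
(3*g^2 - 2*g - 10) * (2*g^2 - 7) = 6*g^4 - 4*g^3 - 41*g^2 + 14*g + 70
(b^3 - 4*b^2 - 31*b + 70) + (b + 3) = b^3 - 4*b^2 - 30*b + 73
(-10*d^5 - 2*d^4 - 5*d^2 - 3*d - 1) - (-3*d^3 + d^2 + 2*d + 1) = -10*d^5 - 2*d^4 + 3*d^3 - 6*d^2 - 5*d - 2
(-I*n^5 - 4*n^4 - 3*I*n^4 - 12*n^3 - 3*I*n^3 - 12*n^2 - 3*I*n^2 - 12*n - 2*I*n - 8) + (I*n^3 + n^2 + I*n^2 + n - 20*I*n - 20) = -I*n^5 - 4*n^4 - 3*I*n^4 - 12*n^3 - 2*I*n^3 - 11*n^2 - 2*I*n^2 - 11*n - 22*I*n - 28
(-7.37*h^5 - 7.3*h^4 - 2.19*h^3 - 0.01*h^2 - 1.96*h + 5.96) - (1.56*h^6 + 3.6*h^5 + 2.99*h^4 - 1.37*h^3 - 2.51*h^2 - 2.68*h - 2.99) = -1.56*h^6 - 10.97*h^5 - 10.29*h^4 - 0.82*h^3 + 2.5*h^2 + 0.72*h + 8.95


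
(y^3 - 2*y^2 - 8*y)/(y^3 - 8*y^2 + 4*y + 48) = y/(y - 6)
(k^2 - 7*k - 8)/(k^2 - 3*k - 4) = (k - 8)/(k - 4)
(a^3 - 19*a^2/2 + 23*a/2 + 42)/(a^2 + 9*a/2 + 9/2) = (a^2 - 11*a + 28)/(a + 3)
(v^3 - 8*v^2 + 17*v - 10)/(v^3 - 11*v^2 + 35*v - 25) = (v - 2)/(v - 5)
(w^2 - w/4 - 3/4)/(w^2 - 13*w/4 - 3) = (w - 1)/(w - 4)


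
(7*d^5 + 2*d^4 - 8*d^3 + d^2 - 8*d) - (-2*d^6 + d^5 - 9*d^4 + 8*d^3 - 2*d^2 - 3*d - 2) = 2*d^6 + 6*d^5 + 11*d^4 - 16*d^3 + 3*d^2 - 5*d + 2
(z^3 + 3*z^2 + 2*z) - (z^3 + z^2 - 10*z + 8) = 2*z^2 + 12*z - 8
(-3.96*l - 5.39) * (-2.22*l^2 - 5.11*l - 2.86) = 8.7912*l^3 + 32.2014*l^2 + 38.8685*l + 15.4154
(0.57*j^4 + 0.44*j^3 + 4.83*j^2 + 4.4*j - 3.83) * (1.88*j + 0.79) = 1.0716*j^5 + 1.2775*j^4 + 9.428*j^3 + 12.0877*j^2 - 3.7244*j - 3.0257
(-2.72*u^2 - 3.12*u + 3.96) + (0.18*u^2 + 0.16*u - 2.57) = -2.54*u^2 - 2.96*u + 1.39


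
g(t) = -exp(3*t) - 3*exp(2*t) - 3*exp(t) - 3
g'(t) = -3*exp(3*t) - 6*exp(2*t) - 3*exp(t)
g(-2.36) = -3.31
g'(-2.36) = -0.34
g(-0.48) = -6.24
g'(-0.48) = -4.86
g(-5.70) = -3.01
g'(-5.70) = -0.01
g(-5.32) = -3.01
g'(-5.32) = -0.01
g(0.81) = -36.26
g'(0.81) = -71.14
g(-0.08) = -9.11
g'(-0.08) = -10.24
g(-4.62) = -3.03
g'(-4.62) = -0.03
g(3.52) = -42089.64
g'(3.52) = -122633.06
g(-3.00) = -3.16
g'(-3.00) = -0.16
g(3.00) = -9376.63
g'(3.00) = -26790.08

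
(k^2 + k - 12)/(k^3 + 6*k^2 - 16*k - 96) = (k - 3)/(k^2 + 2*k - 24)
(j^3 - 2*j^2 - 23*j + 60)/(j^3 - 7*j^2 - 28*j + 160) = (j - 3)/(j - 8)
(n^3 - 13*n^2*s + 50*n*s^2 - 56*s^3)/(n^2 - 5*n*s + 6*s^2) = (-n^2 + 11*n*s - 28*s^2)/(-n + 3*s)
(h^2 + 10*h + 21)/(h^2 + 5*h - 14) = (h + 3)/(h - 2)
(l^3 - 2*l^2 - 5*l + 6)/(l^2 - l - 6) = l - 1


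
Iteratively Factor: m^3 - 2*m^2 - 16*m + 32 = (m + 4)*(m^2 - 6*m + 8) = (m - 4)*(m + 4)*(m - 2)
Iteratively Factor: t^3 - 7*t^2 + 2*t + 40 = (t - 4)*(t^2 - 3*t - 10) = (t - 4)*(t + 2)*(t - 5)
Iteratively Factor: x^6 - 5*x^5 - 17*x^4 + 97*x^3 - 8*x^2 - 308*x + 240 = (x - 5)*(x^5 - 17*x^3 + 12*x^2 + 52*x - 48) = (x - 5)*(x + 2)*(x^4 - 2*x^3 - 13*x^2 + 38*x - 24) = (x - 5)*(x - 1)*(x + 2)*(x^3 - x^2 - 14*x + 24) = (x - 5)*(x - 1)*(x + 2)*(x + 4)*(x^2 - 5*x + 6) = (x - 5)*(x - 3)*(x - 1)*(x + 2)*(x + 4)*(x - 2)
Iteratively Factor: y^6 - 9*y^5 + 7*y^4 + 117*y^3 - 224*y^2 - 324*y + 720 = (y + 3)*(y^5 - 12*y^4 + 43*y^3 - 12*y^2 - 188*y + 240) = (y - 5)*(y + 3)*(y^4 - 7*y^3 + 8*y^2 + 28*y - 48) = (y - 5)*(y - 2)*(y + 3)*(y^3 - 5*y^2 - 2*y + 24) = (y - 5)*(y - 4)*(y - 2)*(y + 3)*(y^2 - y - 6) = (y - 5)*(y - 4)*(y - 2)*(y + 2)*(y + 3)*(y - 3)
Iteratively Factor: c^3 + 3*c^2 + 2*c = (c + 2)*(c^2 + c) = (c + 1)*(c + 2)*(c)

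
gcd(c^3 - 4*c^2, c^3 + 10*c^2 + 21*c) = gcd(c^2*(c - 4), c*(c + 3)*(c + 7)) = c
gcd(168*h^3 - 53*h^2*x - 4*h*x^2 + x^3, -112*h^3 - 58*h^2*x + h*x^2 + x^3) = -56*h^2 - h*x + x^2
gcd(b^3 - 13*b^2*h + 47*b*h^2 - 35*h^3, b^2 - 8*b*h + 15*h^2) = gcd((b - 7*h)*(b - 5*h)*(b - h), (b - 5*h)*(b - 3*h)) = b - 5*h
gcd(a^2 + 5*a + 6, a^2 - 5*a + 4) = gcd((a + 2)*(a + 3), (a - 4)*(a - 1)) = 1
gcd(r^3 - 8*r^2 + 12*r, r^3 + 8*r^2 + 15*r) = r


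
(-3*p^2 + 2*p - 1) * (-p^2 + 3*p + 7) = 3*p^4 - 11*p^3 - 14*p^2 + 11*p - 7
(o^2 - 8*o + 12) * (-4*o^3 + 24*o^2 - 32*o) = -4*o^5 + 56*o^4 - 272*o^3 + 544*o^2 - 384*o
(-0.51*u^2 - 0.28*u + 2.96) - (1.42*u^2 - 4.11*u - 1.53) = -1.93*u^2 + 3.83*u + 4.49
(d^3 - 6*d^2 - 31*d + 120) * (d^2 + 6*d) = d^5 - 67*d^3 - 66*d^2 + 720*d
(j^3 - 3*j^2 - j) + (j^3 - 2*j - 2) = 2*j^3 - 3*j^2 - 3*j - 2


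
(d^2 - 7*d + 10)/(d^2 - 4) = (d - 5)/(d + 2)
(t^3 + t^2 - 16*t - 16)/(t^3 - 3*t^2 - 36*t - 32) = (t - 4)/(t - 8)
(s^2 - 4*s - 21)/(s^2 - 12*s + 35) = (s + 3)/(s - 5)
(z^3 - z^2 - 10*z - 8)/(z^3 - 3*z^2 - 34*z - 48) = (z^2 - 3*z - 4)/(z^2 - 5*z - 24)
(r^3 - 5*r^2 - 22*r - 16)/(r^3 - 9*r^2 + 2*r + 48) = (r + 1)/(r - 3)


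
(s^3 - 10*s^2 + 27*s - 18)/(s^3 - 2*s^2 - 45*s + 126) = (s - 1)/(s + 7)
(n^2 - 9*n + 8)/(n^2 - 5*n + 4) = (n - 8)/(n - 4)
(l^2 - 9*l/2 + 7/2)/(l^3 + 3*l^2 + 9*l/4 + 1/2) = 2*(2*l^2 - 9*l + 7)/(4*l^3 + 12*l^2 + 9*l + 2)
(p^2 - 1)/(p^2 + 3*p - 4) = (p + 1)/(p + 4)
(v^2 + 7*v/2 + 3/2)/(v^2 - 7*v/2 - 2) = (v + 3)/(v - 4)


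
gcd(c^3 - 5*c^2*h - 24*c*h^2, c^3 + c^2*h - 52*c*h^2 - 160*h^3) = c - 8*h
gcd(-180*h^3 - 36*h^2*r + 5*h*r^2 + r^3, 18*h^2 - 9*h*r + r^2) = -6*h + r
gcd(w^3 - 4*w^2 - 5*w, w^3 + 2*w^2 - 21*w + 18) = 1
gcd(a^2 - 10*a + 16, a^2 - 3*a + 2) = a - 2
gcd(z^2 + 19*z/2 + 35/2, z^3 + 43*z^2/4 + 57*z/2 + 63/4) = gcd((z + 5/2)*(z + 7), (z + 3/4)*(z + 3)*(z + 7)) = z + 7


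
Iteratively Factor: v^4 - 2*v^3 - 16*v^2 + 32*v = (v + 4)*(v^3 - 6*v^2 + 8*v) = (v - 2)*(v + 4)*(v^2 - 4*v) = v*(v - 2)*(v + 4)*(v - 4)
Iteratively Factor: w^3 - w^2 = (w - 1)*(w^2) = w*(w - 1)*(w)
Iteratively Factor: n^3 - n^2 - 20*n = (n - 5)*(n^2 + 4*n) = n*(n - 5)*(n + 4)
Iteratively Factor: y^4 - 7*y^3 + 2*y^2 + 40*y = (y - 5)*(y^3 - 2*y^2 - 8*y) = y*(y - 5)*(y^2 - 2*y - 8) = y*(y - 5)*(y + 2)*(y - 4)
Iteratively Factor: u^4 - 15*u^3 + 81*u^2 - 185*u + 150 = (u - 5)*(u^3 - 10*u^2 + 31*u - 30) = (u - 5)*(u - 2)*(u^2 - 8*u + 15) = (u - 5)*(u - 3)*(u - 2)*(u - 5)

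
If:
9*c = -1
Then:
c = -1/9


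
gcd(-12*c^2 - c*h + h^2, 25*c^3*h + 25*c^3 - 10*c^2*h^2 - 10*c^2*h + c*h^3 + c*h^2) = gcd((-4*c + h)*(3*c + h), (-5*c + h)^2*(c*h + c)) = 1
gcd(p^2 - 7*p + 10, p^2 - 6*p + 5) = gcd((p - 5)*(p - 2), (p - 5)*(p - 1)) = p - 5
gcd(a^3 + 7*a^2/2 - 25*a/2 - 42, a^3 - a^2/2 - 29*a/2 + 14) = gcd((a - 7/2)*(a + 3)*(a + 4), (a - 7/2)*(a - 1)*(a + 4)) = a^2 + a/2 - 14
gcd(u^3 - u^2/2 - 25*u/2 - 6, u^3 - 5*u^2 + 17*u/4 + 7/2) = u + 1/2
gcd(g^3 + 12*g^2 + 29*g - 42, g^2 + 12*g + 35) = g + 7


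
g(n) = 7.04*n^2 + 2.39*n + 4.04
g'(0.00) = 2.39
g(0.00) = 4.04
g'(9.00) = 129.11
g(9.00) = 595.79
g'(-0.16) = 0.14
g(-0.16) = 3.84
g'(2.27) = 34.35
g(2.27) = 45.74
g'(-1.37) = -16.90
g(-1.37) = 13.98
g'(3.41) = 50.40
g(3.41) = 94.05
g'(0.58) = 10.56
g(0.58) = 7.79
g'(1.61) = 25.06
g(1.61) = 26.14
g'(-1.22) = -14.79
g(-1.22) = 11.60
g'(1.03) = 16.89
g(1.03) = 13.97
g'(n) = 14.08*n + 2.39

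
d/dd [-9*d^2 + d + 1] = 1 - 18*d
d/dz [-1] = 0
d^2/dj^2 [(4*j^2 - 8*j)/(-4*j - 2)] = -20/(8*j^3 + 12*j^2 + 6*j + 1)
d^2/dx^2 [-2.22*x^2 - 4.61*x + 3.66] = -4.44000000000000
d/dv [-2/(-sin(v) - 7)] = -2*cos(v)/(sin(v) + 7)^2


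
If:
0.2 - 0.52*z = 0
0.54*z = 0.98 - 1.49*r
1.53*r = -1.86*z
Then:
No Solution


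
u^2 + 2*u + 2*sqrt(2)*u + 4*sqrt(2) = (u + 2)*(u + 2*sqrt(2))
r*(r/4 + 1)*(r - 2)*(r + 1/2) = r^4/4 + 5*r^3/8 - 7*r^2/4 - r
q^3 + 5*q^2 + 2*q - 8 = (q - 1)*(q + 2)*(q + 4)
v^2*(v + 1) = v^3 + v^2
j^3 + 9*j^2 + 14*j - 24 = (j - 1)*(j + 4)*(j + 6)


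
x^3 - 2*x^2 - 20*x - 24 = (x - 6)*(x + 2)^2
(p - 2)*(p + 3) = p^2 + p - 6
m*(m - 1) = m^2 - m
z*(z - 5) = z^2 - 5*z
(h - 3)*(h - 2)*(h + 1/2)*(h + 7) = h^4 + 5*h^3/2 - 28*h^2 + 55*h/2 + 21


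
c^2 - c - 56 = (c - 8)*(c + 7)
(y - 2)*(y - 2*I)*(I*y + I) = I*y^3 + 2*y^2 - I*y^2 - 2*y - 2*I*y - 4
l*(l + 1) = l^2 + l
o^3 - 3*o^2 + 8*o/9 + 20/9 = (o - 2)*(o - 5/3)*(o + 2/3)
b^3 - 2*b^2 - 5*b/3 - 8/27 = (b - 8/3)*(b + 1/3)^2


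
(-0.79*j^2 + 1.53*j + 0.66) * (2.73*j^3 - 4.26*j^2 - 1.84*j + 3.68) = -2.1567*j^5 + 7.5423*j^4 - 3.2624*j^3 - 8.534*j^2 + 4.416*j + 2.4288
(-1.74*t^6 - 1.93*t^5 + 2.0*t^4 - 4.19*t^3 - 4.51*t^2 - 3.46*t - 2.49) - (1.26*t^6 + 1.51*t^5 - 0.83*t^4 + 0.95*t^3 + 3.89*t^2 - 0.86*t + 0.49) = -3.0*t^6 - 3.44*t^5 + 2.83*t^4 - 5.14*t^3 - 8.4*t^2 - 2.6*t - 2.98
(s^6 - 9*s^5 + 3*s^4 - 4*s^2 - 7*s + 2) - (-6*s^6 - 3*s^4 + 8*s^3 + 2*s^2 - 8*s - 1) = 7*s^6 - 9*s^5 + 6*s^4 - 8*s^3 - 6*s^2 + s + 3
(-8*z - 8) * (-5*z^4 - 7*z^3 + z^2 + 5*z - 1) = 40*z^5 + 96*z^4 + 48*z^3 - 48*z^2 - 32*z + 8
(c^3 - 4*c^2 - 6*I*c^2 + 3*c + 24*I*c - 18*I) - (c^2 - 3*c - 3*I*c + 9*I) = c^3 - 5*c^2 - 6*I*c^2 + 6*c + 27*I*c - 27*I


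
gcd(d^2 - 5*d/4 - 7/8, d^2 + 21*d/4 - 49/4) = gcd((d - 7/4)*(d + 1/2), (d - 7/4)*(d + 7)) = d - 7/4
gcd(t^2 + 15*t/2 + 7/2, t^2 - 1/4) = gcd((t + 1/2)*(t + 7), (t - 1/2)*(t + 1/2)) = t + 1/2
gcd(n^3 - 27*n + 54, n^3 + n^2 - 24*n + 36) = n^2 + 3*n - 18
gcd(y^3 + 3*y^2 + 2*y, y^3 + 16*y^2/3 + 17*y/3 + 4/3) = y + 1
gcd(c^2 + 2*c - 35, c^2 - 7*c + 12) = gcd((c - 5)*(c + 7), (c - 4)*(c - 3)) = 1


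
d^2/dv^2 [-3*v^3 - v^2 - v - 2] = -18*v - 2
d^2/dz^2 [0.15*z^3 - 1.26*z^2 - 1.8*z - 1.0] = 0.9*z - 2.52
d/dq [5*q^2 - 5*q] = 10*q - 5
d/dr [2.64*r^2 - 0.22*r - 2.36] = 5.28*r - 0.22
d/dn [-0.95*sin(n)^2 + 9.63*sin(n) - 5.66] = (9.63 - 1.9*sin(n))*cos(n)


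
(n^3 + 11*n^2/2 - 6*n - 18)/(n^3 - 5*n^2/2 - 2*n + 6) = (n + 6)/(n - 2)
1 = 1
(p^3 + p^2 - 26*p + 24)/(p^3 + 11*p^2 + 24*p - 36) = (p - 4)/(p + 6)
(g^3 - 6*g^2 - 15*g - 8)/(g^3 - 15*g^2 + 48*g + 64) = (g + 1)/(g - 8)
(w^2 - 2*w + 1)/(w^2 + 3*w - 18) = (w^2 - 2*w + 1)/(w^2 + 3*w - 18)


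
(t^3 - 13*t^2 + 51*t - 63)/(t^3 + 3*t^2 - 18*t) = (t^2 - 10*t + 21)/(t*(t + 6))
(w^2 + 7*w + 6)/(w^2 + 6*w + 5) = (w + 6)/(w + 5)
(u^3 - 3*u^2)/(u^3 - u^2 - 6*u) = u/(u + 2)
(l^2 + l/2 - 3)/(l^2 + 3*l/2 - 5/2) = (2*l^2 + l - 6)/(2*l^2 + 3*l - 5)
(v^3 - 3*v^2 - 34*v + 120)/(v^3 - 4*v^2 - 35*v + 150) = (v - 4)/(v - 5)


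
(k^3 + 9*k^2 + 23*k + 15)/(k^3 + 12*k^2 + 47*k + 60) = (k + 1)/(k + 4)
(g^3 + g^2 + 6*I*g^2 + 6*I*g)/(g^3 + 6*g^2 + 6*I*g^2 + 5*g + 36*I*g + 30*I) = g/(g + 5)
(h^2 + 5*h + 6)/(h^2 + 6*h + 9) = (h + 2)/(h + 3)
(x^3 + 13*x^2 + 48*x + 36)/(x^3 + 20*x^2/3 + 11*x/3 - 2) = 3*(x + 6)/(3*x - 1)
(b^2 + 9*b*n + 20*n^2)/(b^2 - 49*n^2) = (b^2 + 9*b*n + 20*n^2)/(b^2 - 49*n^2)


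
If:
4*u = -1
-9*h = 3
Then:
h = -1/3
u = -1/4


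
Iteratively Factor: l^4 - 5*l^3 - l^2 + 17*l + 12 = (l + 1)*(l^3 - 6*l^2 + 5*l + 12) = (l + 1)^2*(l^2 - 7*l + 12) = (l - 3)*(l + 1)^2*(l - 4)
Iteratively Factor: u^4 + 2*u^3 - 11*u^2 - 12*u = (u + 1)*(u^3 + u^2 - 12*u) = (u - 3)*(u + 1)*(u^2 + 4*u) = u*(u - 3)*(u + 1)*(u + 4)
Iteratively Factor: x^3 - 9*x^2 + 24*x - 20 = (x - 2)*(x^2 - 7*x + 10) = (x - 5)*(x - 2)*(x - 2)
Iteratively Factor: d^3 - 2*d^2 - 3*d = (d - 3)*(d^2 + d) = (d - 3)*(d + 1)*(d)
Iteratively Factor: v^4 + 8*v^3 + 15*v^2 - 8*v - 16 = (v + 4)*(v^3 + 4*v^2 - v - 4) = (v - 1)*(v + 4)*(v^2 + 5*v + 4) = (v - 1)*(v + 1)*(v + 4)*(v + 4)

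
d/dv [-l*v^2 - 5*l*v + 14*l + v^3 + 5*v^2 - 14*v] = -2*l*v - 5*l + 3*v^2 + 10*v - 14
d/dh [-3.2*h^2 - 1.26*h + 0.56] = -6.4*h - 1.26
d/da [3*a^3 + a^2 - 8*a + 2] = 9*a^2 + 2*a - 8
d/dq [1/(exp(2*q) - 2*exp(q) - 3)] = 2*(1 - exp(q))*exp(q)/(-exp(2*q) + 2*exp(q) + 3)^2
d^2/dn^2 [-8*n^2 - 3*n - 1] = -16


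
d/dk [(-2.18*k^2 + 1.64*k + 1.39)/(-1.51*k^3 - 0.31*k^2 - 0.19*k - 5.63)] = (-3.2918*k^4 + 4.9528*k^3 + 7.2193*k^2 + 25.4086*k - 8.9691)/(2.2801*k^6 + 0.9362*k^5 + 0.6699*k^4 + 17.1204*k^3 + 3.5267*k^2 + 2.1394*k + 31.6969)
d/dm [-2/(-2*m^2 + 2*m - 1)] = 4*(1 - 2*m)/(2*m^2 - 2*m + 1)^2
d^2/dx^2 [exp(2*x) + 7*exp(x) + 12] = (4*exp(x) + 7)*exp(x)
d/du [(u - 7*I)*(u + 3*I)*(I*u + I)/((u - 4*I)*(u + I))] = (I*u^4 + 6*u^3 + u^2*(-1 - 21*I) + u*(32 - 34*I) - 47 + 84*I)/(u^4 - 6*I*u^3 - u^2 - 24*I*u + 16)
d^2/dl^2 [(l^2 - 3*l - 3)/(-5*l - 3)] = 42/(125*l^3 + 225*l^2 + 135*l + 27)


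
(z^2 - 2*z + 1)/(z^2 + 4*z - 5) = (z - 1)/(z + 5)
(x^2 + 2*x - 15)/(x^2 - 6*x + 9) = (x + 5)/(x - 3)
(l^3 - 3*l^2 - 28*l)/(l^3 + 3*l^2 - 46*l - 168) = l/(l + 6)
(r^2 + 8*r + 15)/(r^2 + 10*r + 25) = (r + 3)/(r + 5)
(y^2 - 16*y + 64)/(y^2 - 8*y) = (y - 8)/y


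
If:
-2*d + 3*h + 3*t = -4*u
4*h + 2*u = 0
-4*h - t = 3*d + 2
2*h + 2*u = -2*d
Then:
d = -3/14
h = -3/14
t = -1/2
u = 3/7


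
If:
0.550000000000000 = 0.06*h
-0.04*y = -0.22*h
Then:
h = 9.17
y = 50.42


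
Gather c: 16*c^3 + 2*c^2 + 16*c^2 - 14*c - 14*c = 16*c^3 + 18*c^2 - 28*c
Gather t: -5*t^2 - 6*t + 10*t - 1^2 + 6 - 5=-5*t^2 + 4*t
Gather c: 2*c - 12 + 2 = 2*c - 10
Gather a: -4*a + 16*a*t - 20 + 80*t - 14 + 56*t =a*(16*t - 4) + 136*t - 34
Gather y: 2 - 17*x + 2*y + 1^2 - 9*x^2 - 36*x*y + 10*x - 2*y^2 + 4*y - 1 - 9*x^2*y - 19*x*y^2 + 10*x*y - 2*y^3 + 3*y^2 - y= -9*x^2 - 7*x - 2*y^3 + y^2*(1 - 19*x) + y*(-9*x^2 - 26*x + 5) + 2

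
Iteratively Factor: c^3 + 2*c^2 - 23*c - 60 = (c + 4)*(c^2 - 2*c - 15) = (c + 3)*(c + 4)*(c - 5)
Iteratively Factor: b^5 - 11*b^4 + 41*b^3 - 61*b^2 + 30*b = (b)*(b^4 - 11*b^3 + 41*b^2 - 61*b + 30) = b*(b - 3)*(b^3 - 8*b^2 + 17*b - 10) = b*(b - 3)*(b - 2)*(b^2 - 6*b + 5) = b*(b - 5)*(b - 3)*(b - 2)*(b - 1)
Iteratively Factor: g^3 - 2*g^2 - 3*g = (g)*(g^2 - 2*g - 3) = g*(g + 1)*(g - 3)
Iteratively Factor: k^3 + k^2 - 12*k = (k - 3)*(k^2 + 4*k) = k*(k - 3)*(k + 4)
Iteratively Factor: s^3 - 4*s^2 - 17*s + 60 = (s - 3)*(s^2 - s - 20) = (s - 3)*(s + 4)*(s - 5)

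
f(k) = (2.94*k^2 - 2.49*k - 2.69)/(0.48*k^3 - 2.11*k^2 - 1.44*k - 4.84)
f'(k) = (5.88*k - 2.49)/(0.48*k^3 - 2.11*k^2 - 1.44*k - 4.84) + (-1.44*k^2 + 4.22*k + 1.44)*(2.94*k^2 - 2.49*k - 2.69)/(0.48*k^3 - 2.11*k^2 - 1.44*k - 4.84)^2 = (-1.4112*k^4 + 2.3904*k^3 - 5.6139*k^2 - 39.811*k + 8.178)/(0.2304*k^6 - 2.0256*k^5 + 3.0697*k^4 + 1.4304*k^3 + 22.4984*k^2 + 13.9392*k + 23.4256)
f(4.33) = -3.57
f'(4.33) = -4.20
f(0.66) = 0.46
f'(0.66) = -0.47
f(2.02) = -0.34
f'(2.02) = -0.64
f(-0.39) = 0.27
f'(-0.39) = 1.06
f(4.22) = -3.15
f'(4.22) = -3.42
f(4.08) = -2.73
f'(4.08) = -2.72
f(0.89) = 0.35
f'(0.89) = -0.56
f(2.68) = -0.80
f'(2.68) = -0.78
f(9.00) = 1.32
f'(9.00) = -0.32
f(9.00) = 1.32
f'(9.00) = -0.32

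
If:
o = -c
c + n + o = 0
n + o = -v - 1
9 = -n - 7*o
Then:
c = 9/7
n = 0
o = -9/7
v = 2/7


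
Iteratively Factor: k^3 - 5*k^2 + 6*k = (k - 3)*(k^2 - 2*k) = (k - 3)*(k - 2)*(k)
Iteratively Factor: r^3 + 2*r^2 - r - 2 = (r + 2)*(r^2 - 1) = (r + 1)*(r + 2)*(r - 1)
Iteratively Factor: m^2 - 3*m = (m)*(m - 3)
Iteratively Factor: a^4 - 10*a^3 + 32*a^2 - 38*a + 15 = (a - 3)*(a^3 - 7*a^2 + 11*a - 5) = (a - 3)*(a - 1)*(a^2 - 6*a + 5) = (a - 3)*(a - 1)^2*(a - 5)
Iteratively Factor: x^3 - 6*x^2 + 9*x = (x - 3)*(x^2 - 3*x) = (x - 3)^2*(x)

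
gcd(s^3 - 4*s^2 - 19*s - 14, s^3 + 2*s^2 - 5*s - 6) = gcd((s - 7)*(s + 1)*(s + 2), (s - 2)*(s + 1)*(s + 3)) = s + 1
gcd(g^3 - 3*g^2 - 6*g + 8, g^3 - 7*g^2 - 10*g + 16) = g^2 + g - 2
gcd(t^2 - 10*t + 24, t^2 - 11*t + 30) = t - 6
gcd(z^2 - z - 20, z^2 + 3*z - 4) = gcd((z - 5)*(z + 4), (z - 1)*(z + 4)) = z + 4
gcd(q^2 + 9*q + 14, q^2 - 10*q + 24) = 1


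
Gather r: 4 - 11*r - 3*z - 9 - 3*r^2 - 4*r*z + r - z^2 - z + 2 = -3*r^2 + r*(-4*z - 10) - z^2 - 4*z - 3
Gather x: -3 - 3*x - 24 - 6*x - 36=-9*x - 63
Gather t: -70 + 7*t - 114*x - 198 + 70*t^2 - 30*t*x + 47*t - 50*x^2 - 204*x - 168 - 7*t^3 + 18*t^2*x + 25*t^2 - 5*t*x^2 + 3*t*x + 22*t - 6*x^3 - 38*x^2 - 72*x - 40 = -7*t^3 + t^2*(18*x + 95) + t*(-5*x^2 - 27*x + 76) - 6*x^3 - 88*x^2 - 390*x - 476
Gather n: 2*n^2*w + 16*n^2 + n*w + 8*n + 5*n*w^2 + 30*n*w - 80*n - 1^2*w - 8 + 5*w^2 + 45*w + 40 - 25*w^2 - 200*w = n^2*(2*w + 16) + n*(5*w^2 + 31*w - 72) - 20*w^2 - 156*w + 32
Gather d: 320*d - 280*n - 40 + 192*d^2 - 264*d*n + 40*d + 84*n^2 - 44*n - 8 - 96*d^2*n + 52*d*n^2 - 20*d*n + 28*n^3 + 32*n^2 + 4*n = d^2*(192 - 96*n) + d*(52*n^2 - 284*n + 360) + 28*n^3 + 116*n^2 - 320*n - 48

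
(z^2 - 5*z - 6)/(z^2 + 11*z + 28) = (z^2 - 5*z - 6)/(z^2 + 11*z + 28)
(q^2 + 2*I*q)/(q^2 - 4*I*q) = (q + 2*I)/(q - 4*I)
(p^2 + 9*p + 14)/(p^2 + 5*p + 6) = (p + 7)/(p + 3)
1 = 1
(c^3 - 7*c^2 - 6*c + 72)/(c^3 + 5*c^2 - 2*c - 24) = (c^2 - 10*c + 24)/(c^2 + 2*c - 8)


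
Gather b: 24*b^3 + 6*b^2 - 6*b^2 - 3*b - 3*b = 24*b^3 - 6*b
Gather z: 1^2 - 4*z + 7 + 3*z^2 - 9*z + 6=3*z^2 - 13*z + 14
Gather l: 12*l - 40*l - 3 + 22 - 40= -28*l - 21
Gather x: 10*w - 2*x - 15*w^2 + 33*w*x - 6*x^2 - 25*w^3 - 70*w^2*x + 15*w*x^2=-25*w^3 - 15*w^2 + 10*w + x^2*(15*w - 6) + x*(-70*w^2 + 33*w - 2)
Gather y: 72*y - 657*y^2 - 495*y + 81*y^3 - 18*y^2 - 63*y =81*y^3 - 675*y^2 - 486*y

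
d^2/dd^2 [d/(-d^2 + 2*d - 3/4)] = 32*(-16*d*(d - 1)^2 + (3*d - 2)*(4*d^2 - 8*d + 3))/(4*d^2 - 8*d + 3)^3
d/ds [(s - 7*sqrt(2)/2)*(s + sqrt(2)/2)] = 2*s - 3*sqrt(2)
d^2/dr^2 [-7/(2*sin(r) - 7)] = 14*(2*sin(r)^2 + 7*sin(r) - 4)/(2*sin(r) - 7)^3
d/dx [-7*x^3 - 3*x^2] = 3*x*(-7*x - 2)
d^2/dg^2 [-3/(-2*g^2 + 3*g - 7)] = 6*(-4*g^2 + 6*g + (4*g - 3)^2 - 14)/(2*g^2 - 3*g + 7)^3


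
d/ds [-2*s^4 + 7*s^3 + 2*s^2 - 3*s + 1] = -8*s^3 + 21*s^2 + 4*s - 3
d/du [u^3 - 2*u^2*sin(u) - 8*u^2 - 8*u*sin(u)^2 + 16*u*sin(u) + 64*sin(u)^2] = -2*u^2*cos(u) + 3*u^2 - 4*u*sin(u) - 8*u*sin(2*u) + 16*u*cos(u) - 16*u - 8*sin(u)^2 + 16*sin(u) + 64*sin(2*u)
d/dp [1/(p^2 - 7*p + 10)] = (7 - 2*p)/(p^2 - 7*p + 10)^2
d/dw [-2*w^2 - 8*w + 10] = -4*w - 8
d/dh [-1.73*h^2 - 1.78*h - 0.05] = -3.46*h - 1.78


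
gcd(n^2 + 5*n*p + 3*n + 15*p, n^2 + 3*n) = n + 3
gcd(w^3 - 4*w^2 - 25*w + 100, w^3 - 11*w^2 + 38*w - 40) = w^2 - 9*w + 20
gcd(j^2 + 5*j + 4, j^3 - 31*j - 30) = j + 1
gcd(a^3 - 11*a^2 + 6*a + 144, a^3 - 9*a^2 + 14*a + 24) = a - 6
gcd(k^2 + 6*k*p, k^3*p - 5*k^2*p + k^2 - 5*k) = k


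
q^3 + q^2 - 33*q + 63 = (q - 3)^2*(q + 7)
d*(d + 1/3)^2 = d^3 + 2*d^2/3 + d/9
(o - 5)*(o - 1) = o^2 - 6*o + 5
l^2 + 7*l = l*(l + 7)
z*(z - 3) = z^2 - 3*z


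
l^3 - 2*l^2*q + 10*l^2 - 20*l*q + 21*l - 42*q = (l + 3)*(l + 7)*(l - 2*q)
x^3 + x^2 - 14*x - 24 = (x - 4)*(x + 2)*(x + 3)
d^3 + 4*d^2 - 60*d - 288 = (d - 8)*(d + 6)^2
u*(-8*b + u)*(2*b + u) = -16*b^2*u - 6*b*u^2 + u^3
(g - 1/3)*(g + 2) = g^2 + 5*g/3 - 2/3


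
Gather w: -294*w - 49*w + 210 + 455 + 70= 735 - 343*w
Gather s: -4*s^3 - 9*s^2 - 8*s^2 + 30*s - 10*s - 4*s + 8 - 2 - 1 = -4*s^3 - 17*s^2 + 16*s + 5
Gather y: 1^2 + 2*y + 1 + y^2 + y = y^2 + 3*y + 2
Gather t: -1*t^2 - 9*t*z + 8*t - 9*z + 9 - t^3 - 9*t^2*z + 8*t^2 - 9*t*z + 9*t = -t^3 + t^2*(7 - 9*z) + t*(17 - 18*z) - 9*z + 9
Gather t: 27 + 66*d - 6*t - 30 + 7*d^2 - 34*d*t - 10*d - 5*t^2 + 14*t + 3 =7*d^2 + 56*d - 5*t^2 + t*(8 - 34*d)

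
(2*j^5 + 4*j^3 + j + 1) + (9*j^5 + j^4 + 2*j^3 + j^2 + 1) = 11*j^5 + j^4 + 6*j^3 + j^2 + j + 2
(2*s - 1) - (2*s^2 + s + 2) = -2*s^2 + s - 3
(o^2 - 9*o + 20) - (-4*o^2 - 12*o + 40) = 5*o^2 + 3*o - 20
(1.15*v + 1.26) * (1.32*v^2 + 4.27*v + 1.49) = 1.518*v^3 + 6.5737*v^2 + 7.0937*v + 1.8774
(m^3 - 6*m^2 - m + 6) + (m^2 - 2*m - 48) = m^3 - 5*m^2 - 3*m - 42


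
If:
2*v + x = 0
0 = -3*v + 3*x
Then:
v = 0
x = 0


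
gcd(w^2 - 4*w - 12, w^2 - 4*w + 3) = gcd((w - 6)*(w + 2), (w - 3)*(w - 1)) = 1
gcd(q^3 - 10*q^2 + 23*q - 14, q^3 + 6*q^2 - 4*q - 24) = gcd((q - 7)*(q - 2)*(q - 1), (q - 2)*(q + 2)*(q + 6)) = q - 2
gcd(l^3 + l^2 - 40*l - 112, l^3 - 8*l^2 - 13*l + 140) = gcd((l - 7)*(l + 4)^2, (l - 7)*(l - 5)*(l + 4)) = l^2 - 3*l - 28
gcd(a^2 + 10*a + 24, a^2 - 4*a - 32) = a + 4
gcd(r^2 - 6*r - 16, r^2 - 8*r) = r - 8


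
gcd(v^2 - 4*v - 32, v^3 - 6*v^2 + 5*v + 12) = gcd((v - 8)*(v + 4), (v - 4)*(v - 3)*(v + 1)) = 1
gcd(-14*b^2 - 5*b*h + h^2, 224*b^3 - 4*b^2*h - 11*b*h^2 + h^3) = 7*b - h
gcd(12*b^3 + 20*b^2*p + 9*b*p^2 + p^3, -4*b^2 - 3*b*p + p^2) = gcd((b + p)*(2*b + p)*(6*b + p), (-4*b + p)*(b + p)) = b + p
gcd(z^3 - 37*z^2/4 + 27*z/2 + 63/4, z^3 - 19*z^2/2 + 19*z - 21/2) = z - 7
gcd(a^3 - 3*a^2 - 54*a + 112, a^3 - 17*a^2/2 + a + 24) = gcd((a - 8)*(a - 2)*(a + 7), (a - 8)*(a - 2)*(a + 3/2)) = a^2 - 10*a + 16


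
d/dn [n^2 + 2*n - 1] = 2*n + 2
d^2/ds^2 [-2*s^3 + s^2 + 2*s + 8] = 2 - 12*s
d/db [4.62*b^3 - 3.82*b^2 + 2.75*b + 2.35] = 13.86*b^2 - 7.64*b + 2.75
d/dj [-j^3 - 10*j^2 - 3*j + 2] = -3*j^2 - 20*j - 3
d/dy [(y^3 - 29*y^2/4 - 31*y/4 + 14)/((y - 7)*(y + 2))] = (y^4 - 10*y^3 + 2*y^2 + 175*y + 357/2)/(y^4 - 10*y^3 - 3*y^2 + 140*y + 196)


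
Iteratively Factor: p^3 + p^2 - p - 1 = (p + 1)*(p^2 - 1) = (p - 1)*(p + 1)*(p + 1)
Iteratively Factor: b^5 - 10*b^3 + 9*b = (b - 3)*(b^4 + 3*b^3 - b^2 - 3*b) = (b - 3)*(b + 1)*(b^3 + 2*b^2 - 3*b) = (b - 3)*(b + 1)*(b + 3)*(b^2 - b) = (b - 3)*(b - 1)*(b + 1)*(b + 3)*(b)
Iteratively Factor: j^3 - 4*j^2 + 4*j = (j)*(j^2 - 4*j + 4) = j*(j - 2)*(j - 2)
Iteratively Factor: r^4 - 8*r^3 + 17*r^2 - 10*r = (r - 2)*(r^3 - 6*r^2 + 5*r) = r*(r - 2)*(r^2 - 6*r + 5) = r*(r - 5)*(r - 2)*(r - 1)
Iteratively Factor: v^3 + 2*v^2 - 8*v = (v - 2)*(v^2 + 4*v) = v*(v - 2)*(v + 4)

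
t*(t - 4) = t^2 - 4*t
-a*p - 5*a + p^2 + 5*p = (-a + p)*(p + 5)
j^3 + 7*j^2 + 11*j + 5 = (j + 1)^2*(j + 5)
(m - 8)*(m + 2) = m^2 - 6*m - 16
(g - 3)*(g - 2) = g^2 - 5*g + 6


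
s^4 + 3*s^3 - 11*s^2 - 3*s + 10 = (s - 2)*(s - 1)*(s + 1)*(s + 5)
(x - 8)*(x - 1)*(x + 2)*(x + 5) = x^4 - 2*x^3 - 45*x^2 - 34*x + 80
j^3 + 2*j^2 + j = j*(j + 1)^2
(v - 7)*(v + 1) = v^2 - 6*v - 7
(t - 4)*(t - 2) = t^2 - 6*t + 8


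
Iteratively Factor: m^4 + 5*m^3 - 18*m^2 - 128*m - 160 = (m + 4)*(m^3 + m^2 - 22*m - 40) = (m - 5)*(m + 4)*(m^2 + 6*m + 8) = (m - 5)*(m + 4)^2*(m + 2)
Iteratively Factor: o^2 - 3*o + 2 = (o - 1)*(o - 2)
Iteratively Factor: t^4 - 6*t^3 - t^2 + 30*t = (t)*(t^3 - 6*t^2 - t + 30) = t*(t - 5)*(t^2 - t - 6) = t*(t - 5)*(t - 3)*(t + 2)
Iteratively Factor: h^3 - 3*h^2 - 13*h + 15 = (h - 1)*(h^2 - 2*h - 15) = (h - 5)*(h - 1)*(h + 3)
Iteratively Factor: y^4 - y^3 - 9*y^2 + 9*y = (y - 1)*(y^3 - 9*y) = (y - 1)*(y + 3)*(y^2 - 3*y) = y*(y - 1)*(y + 3)*(y - 3)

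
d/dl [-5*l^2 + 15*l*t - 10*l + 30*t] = -10*l + 15*t - 10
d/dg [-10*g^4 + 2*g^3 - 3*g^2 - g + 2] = -40*g^3 + 6*g^2 - 6*g - 1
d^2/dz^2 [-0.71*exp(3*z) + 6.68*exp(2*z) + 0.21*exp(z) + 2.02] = (-6.39*exp(2*z) + 26.72*exp(z) + 0.21)*exp(z)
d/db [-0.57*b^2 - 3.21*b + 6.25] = -1.14*b - 3.21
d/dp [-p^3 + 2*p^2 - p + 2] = -3*p^2 + 4*p - 1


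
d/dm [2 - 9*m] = -9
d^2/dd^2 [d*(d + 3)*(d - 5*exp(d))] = -5*d^2*exp(d) - 35*d*exp(d) + 6*d - 40*exp(d) + 6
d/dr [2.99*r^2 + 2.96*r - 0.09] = 5.98*r + 2.96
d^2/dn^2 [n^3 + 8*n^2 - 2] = 6*n + 16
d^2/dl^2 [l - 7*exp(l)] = -7*exp(l)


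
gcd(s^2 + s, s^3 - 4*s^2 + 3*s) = s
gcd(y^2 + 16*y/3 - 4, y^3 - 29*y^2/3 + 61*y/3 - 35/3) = 1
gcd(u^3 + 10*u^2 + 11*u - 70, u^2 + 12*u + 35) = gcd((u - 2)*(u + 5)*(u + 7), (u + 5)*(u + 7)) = u^2 + 12*u + 35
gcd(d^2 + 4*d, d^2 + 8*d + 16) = d + 4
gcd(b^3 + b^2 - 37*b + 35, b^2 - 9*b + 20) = b - 5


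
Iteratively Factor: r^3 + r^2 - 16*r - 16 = (r - 4)*(r^2 + 5*r + 4) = (r - 4)*(r + 1)*(r + 4)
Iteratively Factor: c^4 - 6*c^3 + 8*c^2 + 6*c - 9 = (c - 3)*(c^3 - 3*c^2 - c + 3) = (c - 3)^2*(c^2 - 1) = (c - 3)^2*(c + 1)*(c - 1)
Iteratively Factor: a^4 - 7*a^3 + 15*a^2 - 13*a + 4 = (a - 4)*(a^3 - 3*a^2 + 3*a - 1) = (a - 4)*(a - 1)*(a^2 - 2*a + 1) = (a - 4)*(a - 1)^2*(a - 1)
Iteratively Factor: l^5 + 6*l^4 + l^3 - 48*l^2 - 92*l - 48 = (l + 2)*(l^4 + 4*l^3 - 7*l^2 - 34*l - 24) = (l + 2)^2*(l^3 + 2*l^2 - 11*l - 12) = (l + 2)^2*(l + 4)*(l^2 - 2*l - 3) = (l + 1)*(l + 2)^2*(l + 4)*(l - 3)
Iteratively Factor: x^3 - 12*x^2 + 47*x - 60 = (x - 4)*(x^2 - 8*x + 15) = (x - 5)*(x - 4)*(x - 3)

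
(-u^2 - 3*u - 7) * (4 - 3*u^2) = 3*u^4 + 9*u^3 + 17*u^2 - 12*u - 28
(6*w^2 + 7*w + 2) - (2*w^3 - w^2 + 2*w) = -2*w^3 + 7*w^2 + 5*w + 2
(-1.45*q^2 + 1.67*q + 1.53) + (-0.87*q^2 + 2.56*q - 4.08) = -2.32*q^2 + 4.23*q - 2.55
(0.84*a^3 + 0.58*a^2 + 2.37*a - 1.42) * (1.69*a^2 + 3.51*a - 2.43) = 1.4196*a^5 + 3.9286*a^4 + 3.9999*a^3 + 4.5095*a^2 - 10.7433*a + 3.4506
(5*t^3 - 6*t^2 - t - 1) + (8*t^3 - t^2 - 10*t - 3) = 13*t^3 - 7*t^2 - 11*t - 4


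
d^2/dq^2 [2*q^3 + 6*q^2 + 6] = 12*q + 12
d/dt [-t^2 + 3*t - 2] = 3 - 2*t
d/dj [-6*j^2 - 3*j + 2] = -12*j - 3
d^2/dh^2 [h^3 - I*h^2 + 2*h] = 6*h - 2*I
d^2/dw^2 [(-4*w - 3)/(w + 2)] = 10/(w + 2)^3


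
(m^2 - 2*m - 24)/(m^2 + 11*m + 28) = (m - 6)/(m + 7)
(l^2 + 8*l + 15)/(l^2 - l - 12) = (l + 5)/(l - 4)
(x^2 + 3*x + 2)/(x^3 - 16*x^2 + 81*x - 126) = (x^2 + 3*x + 2)/(x^3 - 16*x^2 + 81*x - 126)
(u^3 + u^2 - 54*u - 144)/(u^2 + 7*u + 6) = (u^2 - 5*u - 24)/(u + 1)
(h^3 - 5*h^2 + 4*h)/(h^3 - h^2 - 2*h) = (-h^2 + 5*h - 4)/(-h^2 + h + 2)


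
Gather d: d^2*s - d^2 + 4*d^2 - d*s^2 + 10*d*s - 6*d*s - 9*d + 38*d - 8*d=d^2*(s + 3) + d*(-s^2 + 4*s + 21)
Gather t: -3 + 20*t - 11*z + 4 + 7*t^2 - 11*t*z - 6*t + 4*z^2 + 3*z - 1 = 7*t^2 + t*(14 - 11*z) + 4*z^2 - 8*z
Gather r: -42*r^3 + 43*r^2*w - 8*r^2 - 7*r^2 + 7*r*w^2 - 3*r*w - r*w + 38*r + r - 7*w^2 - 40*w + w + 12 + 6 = -42*r^3 + r^2*(43*w - 15) + r*(7*w^2 - 4*w + 39) - 7*w^2 - 39*w + 18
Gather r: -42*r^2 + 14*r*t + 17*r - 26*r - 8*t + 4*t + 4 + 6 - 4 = -42*r^2 + r*(14*t - 9) - 4*t + 6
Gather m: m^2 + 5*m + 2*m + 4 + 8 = m^2 + 7*m + 12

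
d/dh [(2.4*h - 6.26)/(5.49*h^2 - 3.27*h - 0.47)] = (-13.176*h^2 + 68.7348*h - 21.5982)/(30.1401*h^4 - 35.9046*h^3 + 5.5323*h^2 + 3.0738*h + 0.2209)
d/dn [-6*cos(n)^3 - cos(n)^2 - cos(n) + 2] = (18*cos(n)^2 + 2*cos(n) + 1)*sin(n)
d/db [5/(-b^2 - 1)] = 10*b/(b^2 + 1)^2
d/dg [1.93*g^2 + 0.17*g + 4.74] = 3.86*g + 0.17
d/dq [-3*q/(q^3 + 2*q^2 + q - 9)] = 3*(2*q^3 + 2*q^2 + 9)/(q^6 + 4*q^5 + 6*q^4 - 14*q^3 - 35*q^2 - 18*q + 81)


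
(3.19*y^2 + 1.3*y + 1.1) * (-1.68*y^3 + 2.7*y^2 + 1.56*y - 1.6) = -5.3592*y^5 + 6.429*y^4 + 6.6384*y^3 - 0.105999999999999*y^2 - 0.364*y - 1.76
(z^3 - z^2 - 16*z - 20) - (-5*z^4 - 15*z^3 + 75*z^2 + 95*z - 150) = 5*z^4 + 16*z^3 - 76*z^2 - 111*z + 130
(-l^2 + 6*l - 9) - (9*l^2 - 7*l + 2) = -10*l^2 + 13*l - 11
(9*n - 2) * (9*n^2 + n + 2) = 81*n^3 - 9*n^2 + 16*n - 4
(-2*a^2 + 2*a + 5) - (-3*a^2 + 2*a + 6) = a^2 - 1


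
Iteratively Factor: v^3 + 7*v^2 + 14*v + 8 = (v + 4)*(v^2 + 3*v + 2) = (v + 2)*(v + 4)*(v + 1)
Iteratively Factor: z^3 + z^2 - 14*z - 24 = (z + 2)*(z^2 - z - 12) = (z - 4)*(z + 2)*(z + 3)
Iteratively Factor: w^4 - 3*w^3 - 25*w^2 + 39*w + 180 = (w - 5)*(w^3 + 2*w^2 - 15*w - 36) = (w - 5)*(w + 3)*(w^2 - w - 12) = (w - 5)*(w - 4)*(w + 3)*(w + 3)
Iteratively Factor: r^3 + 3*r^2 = (r)*(r^2 + 3*r) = r^2*(r + 3)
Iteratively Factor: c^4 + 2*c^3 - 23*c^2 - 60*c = (c - 5)*(c^3 + 7*c^2 + 12*c) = c*(c - 5)*(c^2 + 7*c + 12) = c*(c - 5)*(c + 4)*(c + 3)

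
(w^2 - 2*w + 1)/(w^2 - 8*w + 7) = (w - 1)/(w - 7)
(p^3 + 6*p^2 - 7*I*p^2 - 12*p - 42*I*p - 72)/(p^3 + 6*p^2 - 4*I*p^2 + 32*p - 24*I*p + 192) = (p^2 - 7*I*p - 12)/(p^2 - 4*I*p + 32)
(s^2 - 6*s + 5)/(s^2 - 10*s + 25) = (s - 1)/(s - 5)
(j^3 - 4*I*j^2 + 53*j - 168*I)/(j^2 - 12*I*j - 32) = (j^2 + 4*I*j + 21)/(j - 4*I)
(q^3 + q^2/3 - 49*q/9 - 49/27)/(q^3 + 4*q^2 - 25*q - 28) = (27*q^3 + 9*q^2 - 147*q - 49)/(27*(q^3 + 4*q^2 - 25*q - 28))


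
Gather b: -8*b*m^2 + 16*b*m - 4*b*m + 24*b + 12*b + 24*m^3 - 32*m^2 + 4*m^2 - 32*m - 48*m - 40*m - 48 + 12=b*(-8*m^2 + 12*m + 36) + 24*m^3 - 28*m^2 - 120*m - 36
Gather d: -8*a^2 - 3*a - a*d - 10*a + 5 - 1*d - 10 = -8*a^2 - 13*a + d*(-a - 1) - 5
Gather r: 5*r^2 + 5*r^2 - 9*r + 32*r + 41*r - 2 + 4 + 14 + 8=10*r^2 + 64*r + 24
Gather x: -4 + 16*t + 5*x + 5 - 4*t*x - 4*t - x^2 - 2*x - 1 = 12*t - x^2 + x*(3 - 4*t)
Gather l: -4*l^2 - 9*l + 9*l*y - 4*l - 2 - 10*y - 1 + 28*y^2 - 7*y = -4*l^2 + l*(9*y - 13) + 28*y^2 - 17*y - 3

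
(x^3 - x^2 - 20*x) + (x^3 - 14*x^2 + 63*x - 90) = 2*x^3 - 15*x^2 + 43*x - 90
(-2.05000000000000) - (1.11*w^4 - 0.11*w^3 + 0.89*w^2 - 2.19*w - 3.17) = -1.11*w^4 + 0.11*w^3 - 0.89*w^2 + 2.19*w + 1.12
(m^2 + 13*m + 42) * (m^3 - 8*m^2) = m^5 + 5*m^4 - 62*m^3 - 336*m^2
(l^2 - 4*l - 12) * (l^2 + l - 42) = l^4 - 3*l^3 - 58*l^2 + 156*l + 504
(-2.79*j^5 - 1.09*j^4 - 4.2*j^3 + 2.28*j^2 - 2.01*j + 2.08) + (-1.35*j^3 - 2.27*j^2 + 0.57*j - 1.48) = -2.79*j^5 - 1.09*j^4 - 5.55*j^3 + 0.00999999999999979*j^2 - 1.44*j + 0.6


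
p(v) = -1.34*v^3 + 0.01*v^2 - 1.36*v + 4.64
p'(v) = -4.02*v^2 + 0.02*v - 1.36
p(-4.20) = 109.81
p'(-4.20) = -72.36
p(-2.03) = 18.65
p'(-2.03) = -17.97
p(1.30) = -0.06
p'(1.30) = -8.13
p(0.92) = 2.35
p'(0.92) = -4.74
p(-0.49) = 5.47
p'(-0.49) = -2.34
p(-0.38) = 5.23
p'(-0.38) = -1.95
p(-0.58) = 5.69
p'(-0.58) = -2.72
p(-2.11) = 20.14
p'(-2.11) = -19.30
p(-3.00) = 44.99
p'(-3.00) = -37.60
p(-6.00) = 302.60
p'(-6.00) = -146.20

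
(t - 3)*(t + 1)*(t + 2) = t^3 - 7*t - 6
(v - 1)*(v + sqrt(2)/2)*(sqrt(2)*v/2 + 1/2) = sqrt(2)*v^3/2 - sqrt(2)*v^2/2 + v^2 - v + sqrt(2)*v/4 - sqrt(2)/4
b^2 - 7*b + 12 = (b - 4)*(b - 3)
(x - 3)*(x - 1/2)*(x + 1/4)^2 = x^4 - 3*x^3 - 3*x^2/16 + 17*x/32 + 3/32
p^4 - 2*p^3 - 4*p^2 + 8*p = p*(p - 2)^2*(p + 2)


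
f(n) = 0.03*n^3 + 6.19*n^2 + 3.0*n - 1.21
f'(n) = 0.09*n^2 + 12.38*n + 3.0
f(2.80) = 56.38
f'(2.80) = 38.37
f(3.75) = 98.67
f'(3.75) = 50.69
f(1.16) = 10.65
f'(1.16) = 17.48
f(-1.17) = 3.71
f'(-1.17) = -11.36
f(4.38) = 133.20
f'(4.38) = 58.95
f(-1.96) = 16.46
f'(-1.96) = -20.92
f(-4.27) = 96.51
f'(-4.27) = -48.22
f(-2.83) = 39.20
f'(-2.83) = -31.31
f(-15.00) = 1245.29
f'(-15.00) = -162.45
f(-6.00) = 197.15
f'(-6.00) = -68.04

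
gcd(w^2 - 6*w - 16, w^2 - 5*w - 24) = w - 8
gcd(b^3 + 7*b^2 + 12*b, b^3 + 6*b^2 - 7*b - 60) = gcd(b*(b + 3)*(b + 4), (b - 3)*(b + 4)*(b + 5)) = b + 4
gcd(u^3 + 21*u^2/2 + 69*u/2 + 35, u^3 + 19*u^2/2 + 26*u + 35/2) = u^2 + 17*u/2 + 35/2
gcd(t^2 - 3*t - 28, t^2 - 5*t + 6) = 1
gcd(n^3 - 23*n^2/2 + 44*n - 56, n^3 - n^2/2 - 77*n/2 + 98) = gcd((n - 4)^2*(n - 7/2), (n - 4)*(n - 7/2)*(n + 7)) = n^2 - 15*n/2 + 14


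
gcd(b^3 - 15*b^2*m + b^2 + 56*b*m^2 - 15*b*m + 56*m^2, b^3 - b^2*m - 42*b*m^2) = b - 7*m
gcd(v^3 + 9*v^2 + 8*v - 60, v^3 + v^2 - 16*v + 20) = v^2 + 3*v - 10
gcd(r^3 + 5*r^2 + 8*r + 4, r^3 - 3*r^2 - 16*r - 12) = r^2 + 3*r + 2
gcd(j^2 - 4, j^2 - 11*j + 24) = 1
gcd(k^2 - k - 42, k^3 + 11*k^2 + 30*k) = k + 6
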